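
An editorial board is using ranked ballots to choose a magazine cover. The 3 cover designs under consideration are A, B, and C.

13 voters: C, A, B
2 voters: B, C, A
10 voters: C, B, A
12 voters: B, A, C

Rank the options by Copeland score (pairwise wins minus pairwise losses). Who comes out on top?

Pairwise results:
  A vs B: B wins 24–13.
  A vs C: C wins 25–12.
  B vs C: C wins 23–14.
Copeland scores (wins − losses):
  A: 0 − 2 = -2
  B: 1 − 1 = 0
  C: 2 − 0 = 2
C has the best Copeland score.

C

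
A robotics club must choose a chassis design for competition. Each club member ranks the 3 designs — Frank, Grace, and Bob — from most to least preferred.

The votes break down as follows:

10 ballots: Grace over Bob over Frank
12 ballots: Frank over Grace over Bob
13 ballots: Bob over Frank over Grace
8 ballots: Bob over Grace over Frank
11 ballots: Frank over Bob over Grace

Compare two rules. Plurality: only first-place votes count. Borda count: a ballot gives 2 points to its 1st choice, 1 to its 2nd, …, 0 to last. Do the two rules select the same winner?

Plurality first-place counts: Frank 23, Grace 10, Bob 21 → Frank.
Borda totals: Frank 59, Grace 40, Bob 63 → Bob.
The two rules disagree: plurality picks Frank, Borda picks Bob.

No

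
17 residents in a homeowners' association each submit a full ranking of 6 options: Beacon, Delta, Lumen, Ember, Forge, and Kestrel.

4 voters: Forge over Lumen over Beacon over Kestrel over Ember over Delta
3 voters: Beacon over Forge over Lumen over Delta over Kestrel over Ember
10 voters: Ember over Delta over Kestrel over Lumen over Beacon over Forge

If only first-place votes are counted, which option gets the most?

First-place vote totals:
  Beacon: 3
  Delta: 0
  Lumen: 0
  Ember: 10
  Forge: 4
  Kestrel: 0
Ember has the most first-place votes.

Ember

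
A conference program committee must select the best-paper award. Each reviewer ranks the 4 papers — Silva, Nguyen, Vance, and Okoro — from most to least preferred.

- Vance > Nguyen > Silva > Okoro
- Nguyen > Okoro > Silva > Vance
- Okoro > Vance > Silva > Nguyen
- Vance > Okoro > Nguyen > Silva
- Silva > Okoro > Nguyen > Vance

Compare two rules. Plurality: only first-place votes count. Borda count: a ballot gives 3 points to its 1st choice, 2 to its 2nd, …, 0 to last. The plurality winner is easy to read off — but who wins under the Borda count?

Okoro

Plurality first-place counts: Silva 1, Nguyen 1, Vance 2, Okoro 1 → Vance.
Borda totals: Silva 6, Nguyen 7, Vance 8, Okoro 9 → Okoro.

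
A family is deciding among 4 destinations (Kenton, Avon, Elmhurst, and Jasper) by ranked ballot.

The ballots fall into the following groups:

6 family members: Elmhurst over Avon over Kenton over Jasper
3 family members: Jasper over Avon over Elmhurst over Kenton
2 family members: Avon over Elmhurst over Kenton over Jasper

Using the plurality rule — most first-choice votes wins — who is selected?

First-place vote totals:
  Kenton: 0
  Avon: 2
  Elmhurst: 6
  Jasper: 3
Elmhurst has the most first-place votes.

Elmhurst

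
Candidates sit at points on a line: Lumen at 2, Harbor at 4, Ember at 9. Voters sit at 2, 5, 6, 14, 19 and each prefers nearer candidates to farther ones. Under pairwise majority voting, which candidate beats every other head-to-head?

Harbor

With single-peaked preferences on a line, the Condorcet winner is the candidate closest to the median voter.
The median voter (position 6) is closest to Harbor at 4.
Check: Harbor vs Lumen — voters closer to Harbor: 4 of 5.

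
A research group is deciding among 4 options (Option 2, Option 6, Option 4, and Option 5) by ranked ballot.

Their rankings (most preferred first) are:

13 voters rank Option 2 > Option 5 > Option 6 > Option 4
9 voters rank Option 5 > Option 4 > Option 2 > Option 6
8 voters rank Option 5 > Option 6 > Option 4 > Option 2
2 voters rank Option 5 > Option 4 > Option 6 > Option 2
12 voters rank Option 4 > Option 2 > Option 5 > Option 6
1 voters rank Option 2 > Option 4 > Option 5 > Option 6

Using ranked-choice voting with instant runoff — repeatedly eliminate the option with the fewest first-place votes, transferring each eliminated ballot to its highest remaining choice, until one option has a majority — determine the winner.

Round 1: Option 5 19, Option 2 14, Option 4 12, Option 6 0. Option 6 has the fewest and is eliminated.
Round 2: Option 5 19, Option 2 14, Option 4 12. Option 4 has the fewest and is eliminated.
Round 3: Option 2 26, Option 5 19. Option 2 has a majority.

Option 2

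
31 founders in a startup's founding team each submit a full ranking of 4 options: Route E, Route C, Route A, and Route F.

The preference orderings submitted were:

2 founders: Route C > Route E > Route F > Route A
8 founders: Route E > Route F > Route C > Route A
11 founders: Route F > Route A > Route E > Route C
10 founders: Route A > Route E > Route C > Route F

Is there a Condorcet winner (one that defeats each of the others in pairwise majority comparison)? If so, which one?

Head-to-head results (31 voters total):
Route E vs Route C: Route E wins 29–2.
Route E vs Route A: Route A wins 21–10.
Route E vs Route F: Route E wins 20–11.
Route C vs Route A: Route A wins 21–10.
Route C vs Route F: Route F wins 19–12.
Route A vs Route F: Route F wins 21–10.
No candidate beats all others: Route E beats Route F beats Route A beats Route E, a majority cycle.

There is no Condorcet winner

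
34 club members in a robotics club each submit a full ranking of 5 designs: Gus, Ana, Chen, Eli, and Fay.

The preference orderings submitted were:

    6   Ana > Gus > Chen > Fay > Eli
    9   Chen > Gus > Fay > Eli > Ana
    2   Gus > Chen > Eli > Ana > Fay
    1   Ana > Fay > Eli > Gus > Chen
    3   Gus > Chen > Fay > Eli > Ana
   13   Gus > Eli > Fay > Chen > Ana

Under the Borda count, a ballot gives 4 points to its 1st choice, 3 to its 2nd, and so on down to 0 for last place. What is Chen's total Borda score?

76

Borda scores:
  Gus: 6·3 + 9·3 + 2·4 + 1 + 3·4 + 13·4 = 118
  Ana: 6·4 + 9·0 + 2·1 + 4 + 3·0 + 13·0 = 30
  Chen: 6·2 + 9·4 + 2·3 + 0 + 3·3 + 13·1 = 76
  Eli: 6·0 + 9·1 + 2·2 + 2 + 3·1 + 13·3 = 57
  Fay: 6·1 + 9·2 + 2·0 + 3 + 3·2 + 13·2 = 59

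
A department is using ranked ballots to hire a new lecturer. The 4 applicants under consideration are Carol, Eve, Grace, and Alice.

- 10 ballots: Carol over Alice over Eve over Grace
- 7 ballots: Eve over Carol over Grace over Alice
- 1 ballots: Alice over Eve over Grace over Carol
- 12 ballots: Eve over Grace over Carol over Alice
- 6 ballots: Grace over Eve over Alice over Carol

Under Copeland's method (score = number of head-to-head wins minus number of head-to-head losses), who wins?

Eve

Pairwise results:
  Carol vs Eve: Eve wins 26–10.
  Carol vs Grace: Grace wins 19–17.
  Carol vs Alice: Carol wins 29–7.
  Eve vs Grace: Eve wins 30–6.
  Eve vs Alice: Eve wins 25–11.
  Grace vs Alice: Grace wins 25–11.
Copeland scores (wins − losses):
  Carol: 1 − 2 = -1
  Eve: 3 − 0 = 3
  Grace: 2 − 1 = 1
  Alice: 0 − 3 = -3
Eve has the best Copeland score.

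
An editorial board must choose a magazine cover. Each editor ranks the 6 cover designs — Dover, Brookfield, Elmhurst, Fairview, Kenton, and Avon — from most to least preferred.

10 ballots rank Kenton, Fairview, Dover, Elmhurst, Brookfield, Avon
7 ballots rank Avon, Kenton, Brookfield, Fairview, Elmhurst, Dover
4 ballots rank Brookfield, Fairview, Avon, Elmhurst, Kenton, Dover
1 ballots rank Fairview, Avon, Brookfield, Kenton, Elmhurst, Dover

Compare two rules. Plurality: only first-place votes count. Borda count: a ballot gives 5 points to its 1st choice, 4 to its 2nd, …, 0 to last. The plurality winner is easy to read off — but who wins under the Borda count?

Kenton

Plurality first-place counts: Dover 0, Brookfield 4, Elmhurst 0, Fairview 1, Kenton 10, Avon 7 → Kenton.
Borda totals: Dover 30, Brookfield 54, Elmhurst 36, Fairview 75, Kenton 84, Avon 51 → Kenton.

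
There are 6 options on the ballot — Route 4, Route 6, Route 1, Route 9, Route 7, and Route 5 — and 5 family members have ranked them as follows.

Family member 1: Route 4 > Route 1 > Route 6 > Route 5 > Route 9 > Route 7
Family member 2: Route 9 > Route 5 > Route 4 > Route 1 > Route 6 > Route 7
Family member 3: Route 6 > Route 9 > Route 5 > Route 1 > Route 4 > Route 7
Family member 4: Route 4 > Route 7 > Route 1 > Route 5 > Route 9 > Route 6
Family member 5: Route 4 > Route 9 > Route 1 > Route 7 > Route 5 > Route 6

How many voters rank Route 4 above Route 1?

4

Ballots ranking Route 4 above Route 1: 4.
Ballots ranking Route 1 above Route 4: 1.
So 4 of 5 voters prefer Route 4 to Route 1.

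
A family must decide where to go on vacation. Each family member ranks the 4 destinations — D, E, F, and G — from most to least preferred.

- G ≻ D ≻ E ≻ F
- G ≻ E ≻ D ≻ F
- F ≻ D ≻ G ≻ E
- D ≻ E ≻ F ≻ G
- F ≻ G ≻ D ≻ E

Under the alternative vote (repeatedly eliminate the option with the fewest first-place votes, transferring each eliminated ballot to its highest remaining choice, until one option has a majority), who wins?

Round 1: F 2, G 2, D 1, E 0. E has the fewest and is eliminated.
Round 2: F 2, G 2, D 1. D has the fewest and is eliminated.
Round 3: F 3, G 2. F has a majority.

F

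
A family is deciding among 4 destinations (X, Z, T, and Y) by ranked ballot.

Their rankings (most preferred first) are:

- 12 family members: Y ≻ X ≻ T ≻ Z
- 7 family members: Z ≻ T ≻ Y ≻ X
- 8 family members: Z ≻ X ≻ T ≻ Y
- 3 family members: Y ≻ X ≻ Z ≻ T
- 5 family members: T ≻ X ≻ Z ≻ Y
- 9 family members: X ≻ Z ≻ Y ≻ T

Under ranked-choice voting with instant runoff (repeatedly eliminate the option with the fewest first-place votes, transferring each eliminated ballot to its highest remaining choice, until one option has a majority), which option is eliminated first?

T

Round 1: Z 15, Y 15, X 9, T 5. T has the fewest and is eliminated.
Round 2: Z 15, Y 15, X 14. X has the fewest and is eliminated.
Round 3: Z 29, Y 15. Z has a majority.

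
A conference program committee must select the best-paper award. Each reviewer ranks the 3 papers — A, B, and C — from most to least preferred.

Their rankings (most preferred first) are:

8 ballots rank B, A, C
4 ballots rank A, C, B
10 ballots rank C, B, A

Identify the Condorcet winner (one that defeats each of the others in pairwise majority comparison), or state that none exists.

There is no Condorcet winner

Head-to-head results (22 voters total):
A vs B: B wins 18–4.
A vs C: A wins 12–10.
B vs C: C wins 14–8.
No candidate beats all others: A beats C beats B beats A, a majority cycle.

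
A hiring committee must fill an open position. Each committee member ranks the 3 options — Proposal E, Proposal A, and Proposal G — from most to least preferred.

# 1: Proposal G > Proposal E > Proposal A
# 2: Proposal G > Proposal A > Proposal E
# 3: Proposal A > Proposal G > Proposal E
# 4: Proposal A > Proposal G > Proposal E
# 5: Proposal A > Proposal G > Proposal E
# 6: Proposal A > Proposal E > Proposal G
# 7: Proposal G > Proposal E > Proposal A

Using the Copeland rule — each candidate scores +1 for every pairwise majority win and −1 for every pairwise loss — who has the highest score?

Pairwise results:
  Proposal E vs Proposal A: Proposal A wins 5–2.
  Proposal E vs Proposal G: Proposal G wins 6–1.
  Proposal A vs Proposal G: Proposal A wins 4–3.
Copeland scores (wins − losses):
  Proposal E: 0 − 2 = -2
  Proposal A: 2 − 0 = 2
  Proposal G: 1 − 1 = 0
Proposal A has the best Copeland score.

Proposal A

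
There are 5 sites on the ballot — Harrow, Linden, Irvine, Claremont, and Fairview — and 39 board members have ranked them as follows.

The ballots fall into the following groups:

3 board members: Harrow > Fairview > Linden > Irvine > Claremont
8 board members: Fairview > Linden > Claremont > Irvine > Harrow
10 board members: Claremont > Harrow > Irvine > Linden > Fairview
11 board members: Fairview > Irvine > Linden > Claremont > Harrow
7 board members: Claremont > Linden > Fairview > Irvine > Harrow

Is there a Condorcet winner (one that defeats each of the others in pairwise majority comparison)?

Head-to-head results (39 voters total):
Harrow vs Linden: Linden wins 26–13.
Harrow vs Irvine: Irvine wins 26–13.
Harrow vs Claremont: Claremont wins 36–3.
Harrow vs Fairview: Fairview wins 26–13.
Linden vs Irvine: Irvine wins 21–18.
Linden vs Claremont: Linden wins 22–17.
Linden vs Fairview: Fairview wins 22–17.
Irvine vs Claremont: Claremont wins 25–14.
Irvine vs Fairview: Fairview wins 29–10.
Claremont vs Fairview: Fairview wins 22–17.
Fairview beats each rival — Harrow (26–13), Linden (22–17), Irvine (29–10), Claremont (22–17) — so Fairview is the Condorcet winner.

Yes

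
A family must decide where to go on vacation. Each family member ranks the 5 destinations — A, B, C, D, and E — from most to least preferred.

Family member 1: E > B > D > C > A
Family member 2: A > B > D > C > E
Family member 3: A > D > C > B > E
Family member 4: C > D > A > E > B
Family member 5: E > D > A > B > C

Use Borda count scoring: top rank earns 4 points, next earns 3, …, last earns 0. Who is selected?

Borda scores:
  A: 0 + 4 + 4 + 2 + 2 = 12
  B: 3 + 3 + 1 + 0 + 1 = 8
  C: 1 + 1 + 2 + 4 + 0 = 8
  D: 2 + 2 + 3 + 3 + 3 = 13
  E: 4 + 0 + 0 + 1 + 4 = 9
D has the highest total.

D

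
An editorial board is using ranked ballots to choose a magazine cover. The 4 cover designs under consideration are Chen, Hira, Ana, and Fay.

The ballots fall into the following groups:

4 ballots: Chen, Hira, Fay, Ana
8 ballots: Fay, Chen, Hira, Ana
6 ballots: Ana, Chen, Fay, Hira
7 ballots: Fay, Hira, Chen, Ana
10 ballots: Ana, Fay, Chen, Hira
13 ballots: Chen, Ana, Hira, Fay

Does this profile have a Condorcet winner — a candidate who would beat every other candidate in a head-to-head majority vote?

No

Head-to-head results (48 voters total):
Chen vs Hira: Chen wins 41–7.
Chen vs Ana: Chen wins 32–16.
Chen vs Fay: Fay wins 25–23.
Hira vs Ana: Ana wins 29–19.
Hira vs Fay: Fay wins 31–17.
Ana vs Fay: Ana wins 29–19.
No candidate beats all others: Chen beats Ana beats Fay beats Chen, a majority cycle.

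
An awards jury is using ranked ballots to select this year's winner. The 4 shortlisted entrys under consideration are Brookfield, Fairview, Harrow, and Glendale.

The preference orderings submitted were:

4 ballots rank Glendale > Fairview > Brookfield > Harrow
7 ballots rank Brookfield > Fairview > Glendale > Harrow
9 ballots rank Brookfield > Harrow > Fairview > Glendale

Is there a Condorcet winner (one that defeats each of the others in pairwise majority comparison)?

Head-to-head results (20 voters total):
Brookfield vs Fairview: Brookfield wins 16–4.
Brookfield vs Harrow: Brookfield wins 20–0.
Brookfield vs Glendale: Brookfield wins 16–4.
Fairview vs Harrow: Fairview wins 11–9.
Fairview vs Glendale: Fairview wins 16–4.
Harrow vs Glendale: Glendale wins 11–9.
Brookfield beats each rival — Fairview (16–4), Harrow (20–0), Glendale (16–4) — so Brookfield is the Condorcet winner.

Yes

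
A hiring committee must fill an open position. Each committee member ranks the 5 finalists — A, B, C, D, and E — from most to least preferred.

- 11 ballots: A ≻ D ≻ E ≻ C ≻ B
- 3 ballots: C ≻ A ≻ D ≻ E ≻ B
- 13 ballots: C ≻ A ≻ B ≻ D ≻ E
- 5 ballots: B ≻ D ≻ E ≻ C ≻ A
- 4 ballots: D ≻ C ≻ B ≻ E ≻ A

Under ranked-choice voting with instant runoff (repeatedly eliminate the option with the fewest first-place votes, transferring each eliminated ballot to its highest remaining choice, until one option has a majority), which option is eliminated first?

E

Round 1: C 16, A 11, B 5, D 4, E 0. E has the fewest and is eliminated.
Round 2: C 16, A 11, B 5, D 4. D has the fewest and is eliminated.
Round 3: C 20, A 11, B 5. C has a majority.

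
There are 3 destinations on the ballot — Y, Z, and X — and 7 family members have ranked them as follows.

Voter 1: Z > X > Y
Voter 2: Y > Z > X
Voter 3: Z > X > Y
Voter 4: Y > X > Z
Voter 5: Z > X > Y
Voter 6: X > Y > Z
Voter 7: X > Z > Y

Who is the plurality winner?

Z

First-place vote totals:
  Y: 2
  Z: 3
  X: 2
Z has the most first-place votes.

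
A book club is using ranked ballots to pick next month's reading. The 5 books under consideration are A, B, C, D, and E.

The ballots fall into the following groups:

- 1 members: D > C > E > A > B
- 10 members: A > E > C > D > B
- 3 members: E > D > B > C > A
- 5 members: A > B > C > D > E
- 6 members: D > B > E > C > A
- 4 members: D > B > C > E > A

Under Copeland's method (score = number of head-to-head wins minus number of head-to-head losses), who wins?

A

Pairwise results:
  A vs B: A wins 16–13.
  A vs C: A wins 15–14.
  A vs D: A wins 15–14.
  A vs E: A wins 15–14.
  B vs C: B wins 18–11.
  B vs D: D wins 24–5.
  B vs E: B wins 15–14.
  C vs D: C wins 15–14.
  C vs E: E wins 19–10.
  D vs E: D wins 16–13.
Copeland scores (wins − losses):
  A: 4 − 0 = 4
  B: 2 − 2 = 0
  C: 1 − 3 = -2
  D: 2 − 2 = 0
  E: 1 − 3 = -2
A has the best Copeland score.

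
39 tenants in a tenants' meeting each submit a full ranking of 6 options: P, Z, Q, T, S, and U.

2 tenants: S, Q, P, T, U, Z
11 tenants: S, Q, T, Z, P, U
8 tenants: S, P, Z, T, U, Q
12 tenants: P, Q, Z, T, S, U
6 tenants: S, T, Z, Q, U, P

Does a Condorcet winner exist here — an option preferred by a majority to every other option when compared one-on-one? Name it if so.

Head-to-head results (39 voters total):
P vs Z: P wins 22–17.
P vs Q: P wins 20–19.
P vs T: P wins 22–17.
P vs S: S wins 27–12.
P vs U: P wins 33–6.
Z vs Q: Q wins 25–14.
Z vs T: Z wins 20–19.
Z vs S: S wins 27–12.
Z vs U: Z wins 37–2.
Q vs T: Q wins 25–14.
Q vs S: S wins 27–12.
Q vs U: Q wins 31–8.
T vs S: S wins 27–12.
T vs U: T wins 39–0.
S vs U: S wins 39–0.
S beats each rival — P (27–12), Z (27–12), Q (27–12), T (27–12), U (39–0) — so S is the Condorcet winner.

S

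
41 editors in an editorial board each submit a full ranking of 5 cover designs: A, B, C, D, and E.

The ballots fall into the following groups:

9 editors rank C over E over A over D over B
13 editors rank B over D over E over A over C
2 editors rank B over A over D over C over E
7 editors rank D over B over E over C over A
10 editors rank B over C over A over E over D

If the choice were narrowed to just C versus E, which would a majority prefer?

Ballots ranking C above E: 9+2+10 = 21.
Ballots ranking E above C: 13+7 = 20.
C wins the head-to-head, 21–20.

C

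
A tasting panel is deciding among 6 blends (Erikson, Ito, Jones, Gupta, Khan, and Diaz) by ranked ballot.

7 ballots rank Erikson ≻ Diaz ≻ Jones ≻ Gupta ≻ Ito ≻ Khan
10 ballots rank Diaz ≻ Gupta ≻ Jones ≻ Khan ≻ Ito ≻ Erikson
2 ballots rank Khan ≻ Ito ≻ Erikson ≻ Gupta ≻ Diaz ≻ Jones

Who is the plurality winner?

First-place vote totals:
  Erikson: 7
  Ito: 0
  Jones: 0
  Gupta: 0
  Khan: 2
  Diaz: 10
Diaz has the most first-place votes.

Diaz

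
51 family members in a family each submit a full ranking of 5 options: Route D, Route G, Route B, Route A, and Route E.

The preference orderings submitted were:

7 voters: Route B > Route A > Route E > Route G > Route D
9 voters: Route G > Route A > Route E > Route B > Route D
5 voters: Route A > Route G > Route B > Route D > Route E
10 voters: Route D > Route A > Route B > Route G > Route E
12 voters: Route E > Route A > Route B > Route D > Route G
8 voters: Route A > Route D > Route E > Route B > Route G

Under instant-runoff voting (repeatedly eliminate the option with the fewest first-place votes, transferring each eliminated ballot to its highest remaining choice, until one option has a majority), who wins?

Route A

Round 1: Route A 13, Route E 12, Route D 10, Route G 9, Route B 7. Route B has the fewest and is eliminated.
Round 2: Route A 20, Route E 12, Route D 10, Route G 9. Route G has the fewest and is eliminated.
Round 3: Route A 29, Route E 12, Route D 10. Route A has a majority.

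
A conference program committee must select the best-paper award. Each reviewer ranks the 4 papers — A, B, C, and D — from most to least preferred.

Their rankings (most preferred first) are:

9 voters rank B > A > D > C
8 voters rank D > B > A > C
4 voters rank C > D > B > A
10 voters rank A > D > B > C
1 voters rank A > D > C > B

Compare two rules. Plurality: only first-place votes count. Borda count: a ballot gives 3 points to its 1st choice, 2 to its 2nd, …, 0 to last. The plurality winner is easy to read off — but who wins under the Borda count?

D

Plurality first-place counts: A 11, B 9, C 4, D 8 → A.
Borda totals: A 59, B 57, C 13, D 63 → D.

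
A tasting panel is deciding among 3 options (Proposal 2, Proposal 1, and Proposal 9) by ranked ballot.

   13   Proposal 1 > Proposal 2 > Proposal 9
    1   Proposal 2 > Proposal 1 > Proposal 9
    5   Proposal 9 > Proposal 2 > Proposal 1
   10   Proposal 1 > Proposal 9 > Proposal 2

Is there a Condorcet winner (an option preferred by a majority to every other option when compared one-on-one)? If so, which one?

Proposal 1

Head-to-head results (29 voters total):
Proposal 2 vs Proposal 1: Proposal 1 wins 23–6.
Proposal 2 vs Proposal 9: Proposal 9 wins 15–14.
Proposal 1 vs Proposal 9: Proposal 1 wins 24–5.
Proposal 1 beats each rival — Proposal 2 (23–6), Proposal 9 (24–5) — so Proposal 1 is the Condorcet winner.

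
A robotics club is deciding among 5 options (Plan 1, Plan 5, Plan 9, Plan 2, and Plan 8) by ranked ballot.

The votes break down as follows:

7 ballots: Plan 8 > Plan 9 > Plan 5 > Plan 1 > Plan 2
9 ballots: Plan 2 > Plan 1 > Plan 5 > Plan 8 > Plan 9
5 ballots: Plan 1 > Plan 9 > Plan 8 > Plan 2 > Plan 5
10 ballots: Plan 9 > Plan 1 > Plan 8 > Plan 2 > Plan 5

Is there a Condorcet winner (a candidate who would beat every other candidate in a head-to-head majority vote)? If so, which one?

There is no Condorcet winner

Head-to-head results (31 voters total):
Plan 1 vs Plan 5: Plan 1 wins 24–7.
Plan 1 vs Plan 9: Plan 9 wins 17–14.
Plan 1 vs Plan 2: Plan 1 wins 22–9.
Plan 1 vs Plan 8: Plan 1 wins 24–7.
Plan 5 vs Plan 9: Plan 9 wins 22–9.
Plan 5 vs Plan 2: Plan 2 wins 24–7.
Plan 5 vs Plan 8: Plan 8 wins 22–9.
Plan 9 vs Plan 2: Plan 9 wins 22–9.
Plan 9 vs Plan 8: Plan 8 wins 16–15.
Plan 2 vs Plan 8: Plan 8 wins 22–9.
No candidate beats all others: Plan 1 beats Plan 8 beats Plan 9 beats Plan 1, a majority cycle.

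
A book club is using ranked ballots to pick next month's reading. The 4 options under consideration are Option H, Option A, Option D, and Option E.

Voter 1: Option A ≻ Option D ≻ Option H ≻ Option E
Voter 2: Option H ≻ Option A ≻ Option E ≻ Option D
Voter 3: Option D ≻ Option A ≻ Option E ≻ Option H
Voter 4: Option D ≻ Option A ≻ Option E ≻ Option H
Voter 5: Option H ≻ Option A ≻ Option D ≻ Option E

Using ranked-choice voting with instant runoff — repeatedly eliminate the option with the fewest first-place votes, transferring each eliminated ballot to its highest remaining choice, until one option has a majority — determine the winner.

Option D

Round 1: Option H 2, Option D 2, Option A 1, Option E 0. Option E has the fewest and is eliminated.
Round 2: Option H 2, Option D 2, Option A 1. Option A has the fewest and is eliminated.
Round 3: Option D 3, Option H 2. Option D has a majority.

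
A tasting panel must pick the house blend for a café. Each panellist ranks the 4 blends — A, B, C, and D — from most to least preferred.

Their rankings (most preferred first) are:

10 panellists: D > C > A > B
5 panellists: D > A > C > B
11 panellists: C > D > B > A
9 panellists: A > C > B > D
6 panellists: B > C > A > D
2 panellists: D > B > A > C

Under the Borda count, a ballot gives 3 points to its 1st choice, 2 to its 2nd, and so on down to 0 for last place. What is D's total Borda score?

73

Borda scores:
  A: 10·1 + 5·2 + 11·0 + 9·3 + 6·1 + 2·1 = 55
  B: 10·0 + 5·0 + 11·1 + 9·1 + 6·3 + 2·2 = 42
  C: 10·2 + 5·1 + 11·3 + 9·2 + 6·2 + 2·0 = 88
  D: 10·3 + 5·3 + 11·2 + 9·0 + 6·0 + 2·3 = 73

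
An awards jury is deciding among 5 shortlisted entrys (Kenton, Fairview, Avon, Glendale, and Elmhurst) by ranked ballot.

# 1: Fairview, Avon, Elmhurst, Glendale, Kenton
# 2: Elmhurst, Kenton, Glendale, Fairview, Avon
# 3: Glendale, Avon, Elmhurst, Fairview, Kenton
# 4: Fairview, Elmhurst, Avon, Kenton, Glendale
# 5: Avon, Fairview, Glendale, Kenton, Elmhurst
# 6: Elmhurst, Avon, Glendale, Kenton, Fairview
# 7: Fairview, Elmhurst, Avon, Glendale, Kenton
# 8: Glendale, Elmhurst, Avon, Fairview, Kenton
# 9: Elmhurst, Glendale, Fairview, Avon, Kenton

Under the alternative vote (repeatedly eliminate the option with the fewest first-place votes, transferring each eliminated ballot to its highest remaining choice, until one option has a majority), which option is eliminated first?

Round 1: Fairview 3, Elmhurst 3, Glendale 2, Avon 1, Kenton 0. Kenton has the fewest and is eliminated.
Round 2: Fairview 3, Elmhurst 3, Glendale 2, Avon 1. Avon has the fewest and is eliminated.
Round 3: Fairview 4, Elmhurst 3, Glendale 2. Glendale has the fewest and is eliminated.
Round 4: Elmhurst 5, Fairview 4. Elmhurst has a majority.

Kenton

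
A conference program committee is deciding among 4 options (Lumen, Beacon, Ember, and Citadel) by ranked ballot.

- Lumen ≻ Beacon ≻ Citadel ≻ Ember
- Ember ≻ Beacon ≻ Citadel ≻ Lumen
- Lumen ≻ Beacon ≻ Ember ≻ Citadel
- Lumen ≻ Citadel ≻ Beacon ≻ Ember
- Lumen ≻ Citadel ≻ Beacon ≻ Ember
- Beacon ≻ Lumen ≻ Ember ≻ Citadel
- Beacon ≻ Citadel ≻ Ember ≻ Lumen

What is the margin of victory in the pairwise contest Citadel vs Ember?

Ballots ranking Citadel above Ember: 4.
Ballots ranking Ember above Citadel: 3.
Citadel wins 4–3, a margin of 1.

1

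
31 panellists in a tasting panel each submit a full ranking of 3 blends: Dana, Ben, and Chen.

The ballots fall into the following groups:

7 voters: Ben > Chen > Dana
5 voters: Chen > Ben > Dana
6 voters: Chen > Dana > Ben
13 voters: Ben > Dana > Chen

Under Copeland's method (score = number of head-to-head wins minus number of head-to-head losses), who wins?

Pairwise results:
  Dana vs Ben: Ben wins 25–6.
  Dana vs Chen: Chen wins 18–13.
  Ben vs Chen: Ben wins 20–11.
Copeland scores (wins − losses):
  Dana: 0 − 2 = -2
  Ben: 2 − 0 = 2
  Chen: 1 − 1 = 0
Ben has the best Copeland score.

Ben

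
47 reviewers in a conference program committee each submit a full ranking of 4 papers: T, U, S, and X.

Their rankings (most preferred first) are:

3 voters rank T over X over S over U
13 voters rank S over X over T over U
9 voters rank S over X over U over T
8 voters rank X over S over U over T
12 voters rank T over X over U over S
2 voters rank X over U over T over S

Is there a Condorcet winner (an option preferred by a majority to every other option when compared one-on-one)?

Yes

Head-to-head results (47 voters total):
T vs U: T wins 28–19.
T vs S: S wins 30–17.
T vs X: X wins 32–15.
U vs S: S wins 33–14.
U vs X: X wins 47–0.
S vs X: X wins 25–22.
X beats each rival — T (32–15), U (47–0), S (25–22) — so X is the Condorcet winner.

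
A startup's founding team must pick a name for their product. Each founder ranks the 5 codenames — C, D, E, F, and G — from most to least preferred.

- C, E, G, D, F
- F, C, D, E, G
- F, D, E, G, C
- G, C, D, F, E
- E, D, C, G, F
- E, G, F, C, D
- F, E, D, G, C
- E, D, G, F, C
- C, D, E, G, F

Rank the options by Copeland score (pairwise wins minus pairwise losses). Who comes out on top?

Pairwise results:
  C vs D: C wins 5–4.
  C vs E: E wins 5–4.
  C vs F: F wins 5–4.
  C vs G: G wins 5–4.
  D vs E: E wins 5–4.
  D vs F: D wins 5–4.
  D vs G: D wins 6–3.
  E vs F: E wins 5–4.
  E vs G: E wins 8–1.
  F vs G: G wins 6–3.
Copeland scores (wins − losses):
  C: 1 − 3 = -2
  D: 2 − 2 = 0
  E: 4 − 0 = 4
  F: 1 − 3 = -2
  G: 2 − 2 = 0
E has the best Copeland score.

E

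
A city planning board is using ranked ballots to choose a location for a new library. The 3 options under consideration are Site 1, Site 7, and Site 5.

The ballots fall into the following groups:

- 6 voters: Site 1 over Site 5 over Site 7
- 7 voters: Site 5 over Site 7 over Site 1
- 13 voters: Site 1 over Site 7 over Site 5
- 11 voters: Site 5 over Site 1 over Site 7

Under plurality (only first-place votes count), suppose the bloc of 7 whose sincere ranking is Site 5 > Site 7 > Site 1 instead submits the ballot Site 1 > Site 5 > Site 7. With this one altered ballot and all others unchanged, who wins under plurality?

Site 1

First-place totals with the altered ballot: Site 1 26, Site 7 0, Site 5 11.
The winner is unchanged: still Site 1.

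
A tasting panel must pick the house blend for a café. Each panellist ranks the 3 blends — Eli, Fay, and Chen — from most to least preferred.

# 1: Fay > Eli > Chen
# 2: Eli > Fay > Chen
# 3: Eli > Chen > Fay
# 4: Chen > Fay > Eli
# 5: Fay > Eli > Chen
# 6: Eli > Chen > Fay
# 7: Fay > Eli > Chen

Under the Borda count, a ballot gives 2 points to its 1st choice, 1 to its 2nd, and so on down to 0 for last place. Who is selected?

Eli

Borda scores:
  Eli: 1 + 2 + 2 + 0 + 1 + 2 + 1 = 9
  Fay: 2 + 1 + 0 + 1 + 2 + 0 + 2 = 8
  Chen: 0 + 0 + 1 + 2 + 0 + 1 + 0 = 4
Eli has the highest total.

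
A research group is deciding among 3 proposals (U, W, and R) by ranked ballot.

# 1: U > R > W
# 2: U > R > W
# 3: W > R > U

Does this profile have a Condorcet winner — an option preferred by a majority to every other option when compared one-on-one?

Head-to-head results (3 voters total):
U vs W: U wins 2–1.
U vs R: U wins 2–1.
W vs R: R wins 2–1.
U beats each rival — W (2–1), R (2–1) — so U is the Condorcet winner.

Yes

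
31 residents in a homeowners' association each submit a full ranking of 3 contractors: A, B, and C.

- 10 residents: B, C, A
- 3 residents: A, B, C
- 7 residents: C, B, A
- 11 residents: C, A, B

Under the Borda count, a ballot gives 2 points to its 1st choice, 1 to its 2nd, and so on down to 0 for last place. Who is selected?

Borda scores:
  A: 10·0 + 3·2 + 7·0 + 11·1 = 17
  B: 10·2 + 3·1 + 7·1 + 11·0 = 30
  C: 10·1 + 3·0 + 7·2 + 11·2 = 46
C has the highest total.

C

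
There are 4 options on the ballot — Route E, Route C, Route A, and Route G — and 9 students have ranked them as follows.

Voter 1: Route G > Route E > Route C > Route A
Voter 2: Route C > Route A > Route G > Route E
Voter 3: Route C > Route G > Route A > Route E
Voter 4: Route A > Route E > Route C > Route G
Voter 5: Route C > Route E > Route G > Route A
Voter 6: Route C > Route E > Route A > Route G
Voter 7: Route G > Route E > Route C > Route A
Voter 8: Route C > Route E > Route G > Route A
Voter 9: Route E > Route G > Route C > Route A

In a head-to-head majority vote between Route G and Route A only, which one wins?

Route G

Ballots ranking Route G above Route A: 6.
Ballots ranking Route A above Route G: 3.
Route G wins the head-to-head, 6–3.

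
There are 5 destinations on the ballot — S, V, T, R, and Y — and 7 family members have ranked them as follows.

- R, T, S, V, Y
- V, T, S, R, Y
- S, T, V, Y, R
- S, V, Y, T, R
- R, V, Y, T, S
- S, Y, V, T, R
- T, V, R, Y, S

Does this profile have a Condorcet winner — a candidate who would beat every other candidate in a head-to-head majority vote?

Head-to-head results (7 voters total):
S vs V: S wins 4–3.
S vs T: T wins 4–3.
S vs R: S wins 4–3.
S vs Y: S wins 5–2.
V vs T: V wins 4–3.
V vs R: V wins 5–2.
V vs Y: V wins 6–1.
T vs R: T wins 5–2.
T vs Y: T wins 4–3.
R vs Y: R wins 4–3.
No candidate beats all others: S beats V beats T beats S, a majority cycle.

No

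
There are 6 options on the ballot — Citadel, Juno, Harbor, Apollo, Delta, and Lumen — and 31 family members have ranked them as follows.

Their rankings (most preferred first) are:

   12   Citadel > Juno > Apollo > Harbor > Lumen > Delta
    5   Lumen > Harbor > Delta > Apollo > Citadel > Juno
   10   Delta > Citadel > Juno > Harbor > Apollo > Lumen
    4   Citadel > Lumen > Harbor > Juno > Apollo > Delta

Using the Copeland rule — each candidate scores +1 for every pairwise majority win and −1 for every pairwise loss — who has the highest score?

Citadel

Pairwise results:
  Citadel vs Juno: Citadel wins 31–0.
  Citadel vs Harbor: Citadel wins 26–5.
  Citadel vs Apollo: Citadel wins 26–5.
  Citadel vs Delta: Citadel wins 16–15.
  Citadel vs Lumen: Citadel wins 26–5.
  Juno vs Harbor: Juno wins 22–9.
  Juno vs Apollo: Juno wins 26–5.
  Juno vs Delta: Juno wins 16–15.
  Juno vs Lumen: Juno wins 22–9.
  Harbor vs Apollo: Harbor wins 19–12.
  Harbor vs Delta: Harbor wins 21–10.
  Harbor vs Lumen: Harbor wins 22–9.
  Apollo vs Delta: Apollo wins 16–15.
  Apollo vs Lumen: Apollo wins 22–9.
  Delta vs Lumen: Lumen wins 21–10.
Copeland scores (wins − losses):
  Citadel: 5 − 0 = 5
  Juno: 4 − 1 = 3
  Harbor: 3 − 2 = 1
  Apollo: 2 − 3 = -1
  Delta: 0 − 5 = -5
  Lumen: 1 − 4 = -3
Citadel has the best Copeland score.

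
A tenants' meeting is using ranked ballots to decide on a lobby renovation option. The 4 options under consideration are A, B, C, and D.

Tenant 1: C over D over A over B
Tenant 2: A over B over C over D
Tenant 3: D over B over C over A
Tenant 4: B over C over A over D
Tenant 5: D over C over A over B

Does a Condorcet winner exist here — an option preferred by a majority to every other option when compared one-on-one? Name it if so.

No Condorcet winner

Head-to-head results (5 voters total):
A vs B: A wins 3–2.
A vs C: C wins 4–1.
A vs D: D wins 3–2.
B vs C: B wins 3–2.
B vs D: D wins 3–2.
C vs D: C wins 3–2.
No candidate beats all others: A beats B beats C beats A, a majority cycle.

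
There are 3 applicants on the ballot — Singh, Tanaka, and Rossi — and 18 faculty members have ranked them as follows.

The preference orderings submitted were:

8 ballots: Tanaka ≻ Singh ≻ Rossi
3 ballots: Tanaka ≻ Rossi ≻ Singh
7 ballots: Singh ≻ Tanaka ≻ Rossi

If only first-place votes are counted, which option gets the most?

Tanaka

First-place vote totals:
  Singh: 7
  Tanaka: 11
  Rossi: 0
Tanaka has the most first-place votes.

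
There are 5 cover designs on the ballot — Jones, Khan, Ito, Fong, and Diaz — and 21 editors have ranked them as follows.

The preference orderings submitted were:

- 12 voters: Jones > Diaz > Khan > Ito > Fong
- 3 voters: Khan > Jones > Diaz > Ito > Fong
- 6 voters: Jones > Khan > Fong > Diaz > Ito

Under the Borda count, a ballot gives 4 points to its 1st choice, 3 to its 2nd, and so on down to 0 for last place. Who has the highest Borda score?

Borda scores:
  Jones: 12·4 + 3·3 + 6·4 = 81
  Khan: 12·2 + 3·4 + 6·3 = 54
  Ito: 12·1 + 3·1 + 6·0 = 15
  Fong: 12·0 + 3·0 + 6·2 = 12
  Diaz: 12·3 + 3·2 + 6·1 = 48
Jones has the highest total.

Jones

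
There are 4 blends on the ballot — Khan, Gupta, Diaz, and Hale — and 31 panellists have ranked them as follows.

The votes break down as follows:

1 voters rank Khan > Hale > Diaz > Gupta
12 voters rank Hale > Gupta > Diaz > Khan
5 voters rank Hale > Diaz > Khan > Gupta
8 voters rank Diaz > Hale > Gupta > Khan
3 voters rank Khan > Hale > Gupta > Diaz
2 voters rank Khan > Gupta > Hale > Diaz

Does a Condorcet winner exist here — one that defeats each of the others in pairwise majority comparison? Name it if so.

Head-to-head results (31 voters total):
Khan vs Gupta: Gupta wins 20–11.
Khan vs Diaz: Diaz wins 25–6.
Khan vs Hale: Hale wins 25–6.
Gupta vs Diaz: Gupta wins 17–14.
Gupta vs Hale: Hale wins 29–2.
Diaz vs Hale: Hale wins 23–8.
Hale beats each rival — Khan (25–6), Gupta (29–2), Diaz (23–8) — so Hale is the Condorcet winner.

Hale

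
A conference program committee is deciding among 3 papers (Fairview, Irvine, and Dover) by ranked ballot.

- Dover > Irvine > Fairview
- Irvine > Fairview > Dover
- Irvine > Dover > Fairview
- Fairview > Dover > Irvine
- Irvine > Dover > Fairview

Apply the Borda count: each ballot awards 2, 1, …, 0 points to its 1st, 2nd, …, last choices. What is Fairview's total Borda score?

3

Borda scores:
  Fairview: 0 + 1 + 0 + 2 + 0 = 3
  Irvine: 1 + 2 + 2 + 0 + 2 = 7
  Dover: 2 + 0 + 1 + 1 + 1 = 5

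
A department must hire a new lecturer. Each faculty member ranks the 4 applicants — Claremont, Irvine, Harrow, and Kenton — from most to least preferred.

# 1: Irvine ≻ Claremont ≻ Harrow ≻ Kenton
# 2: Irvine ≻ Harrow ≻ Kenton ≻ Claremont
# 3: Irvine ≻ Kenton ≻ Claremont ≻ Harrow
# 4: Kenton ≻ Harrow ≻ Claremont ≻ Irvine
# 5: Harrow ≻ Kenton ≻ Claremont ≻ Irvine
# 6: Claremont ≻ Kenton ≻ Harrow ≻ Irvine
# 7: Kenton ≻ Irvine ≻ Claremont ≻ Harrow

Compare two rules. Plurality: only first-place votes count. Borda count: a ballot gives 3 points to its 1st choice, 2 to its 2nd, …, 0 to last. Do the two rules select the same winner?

Plurality first-place counts: Claremont 1, Irvine 3, Harrow 1, Kenton 2 → Irvine.
Borda totals: Claremont 9, Irvine 11, Harrow 9, Kenton 13 → Kenton.
The two rules disagree: plurality picks Irvine, Borda picks Kenton.

No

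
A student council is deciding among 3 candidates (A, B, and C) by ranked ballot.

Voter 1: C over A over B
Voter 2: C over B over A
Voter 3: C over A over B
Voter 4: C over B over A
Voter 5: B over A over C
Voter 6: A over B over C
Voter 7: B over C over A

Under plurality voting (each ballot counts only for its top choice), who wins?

C

First-place vote totals:
  A: 1
  B: 2
  C: 4
C has the most first-place votes.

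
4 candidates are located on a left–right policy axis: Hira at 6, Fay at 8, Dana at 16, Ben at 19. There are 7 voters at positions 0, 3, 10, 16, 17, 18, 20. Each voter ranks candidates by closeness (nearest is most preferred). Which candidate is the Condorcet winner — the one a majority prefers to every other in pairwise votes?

With single-peaked preferences on a line, the Condorcet winner is the candidate closest to the median voter.
The median voter (position 16) is closest to Dana at 16.
Check: Dana vs Ben — voters closer to Dana: 5 of 7.

Dana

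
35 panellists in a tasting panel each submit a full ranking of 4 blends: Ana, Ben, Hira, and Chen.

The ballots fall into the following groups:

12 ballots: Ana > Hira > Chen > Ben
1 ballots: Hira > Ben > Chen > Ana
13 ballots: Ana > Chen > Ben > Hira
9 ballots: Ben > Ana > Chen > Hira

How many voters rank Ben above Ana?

Ballots ranking Ben above Ana: 1+9 = 10.
Ballots ranking Ana above Ben: 12+13 = 25.
So 10 of 35 voters prefer Ben to Ana.

10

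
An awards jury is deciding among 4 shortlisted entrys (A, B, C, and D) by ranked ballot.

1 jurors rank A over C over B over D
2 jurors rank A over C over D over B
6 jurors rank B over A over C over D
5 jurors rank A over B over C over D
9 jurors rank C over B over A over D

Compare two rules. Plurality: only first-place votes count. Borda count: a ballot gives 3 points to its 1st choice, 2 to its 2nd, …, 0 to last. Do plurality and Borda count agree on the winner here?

Plurality first-place counts: A 8, B 6, C 9, D 0 → C.
Borda totals: A 45, B 47, C 44, D 2 → B.
The two rules disagree: plurality picks C, Borda picks B.

No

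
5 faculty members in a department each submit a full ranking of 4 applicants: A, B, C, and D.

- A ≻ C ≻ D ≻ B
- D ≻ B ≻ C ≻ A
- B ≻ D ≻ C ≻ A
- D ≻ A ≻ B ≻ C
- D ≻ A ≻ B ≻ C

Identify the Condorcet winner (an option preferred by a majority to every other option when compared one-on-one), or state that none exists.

Head-to-head results (5 voters total):
A vs B: A wins 3–2.
A vs C: A wins 3–2.
A vs D: D wins 4–1.
B vs C: B wins 4–1.
B vs D: D wins 4–1.
C vs D: D wins 4–1.
D beats each rival — A (4–1), B (4–1), C (4–1) — so D is the Condorcet winner.

D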